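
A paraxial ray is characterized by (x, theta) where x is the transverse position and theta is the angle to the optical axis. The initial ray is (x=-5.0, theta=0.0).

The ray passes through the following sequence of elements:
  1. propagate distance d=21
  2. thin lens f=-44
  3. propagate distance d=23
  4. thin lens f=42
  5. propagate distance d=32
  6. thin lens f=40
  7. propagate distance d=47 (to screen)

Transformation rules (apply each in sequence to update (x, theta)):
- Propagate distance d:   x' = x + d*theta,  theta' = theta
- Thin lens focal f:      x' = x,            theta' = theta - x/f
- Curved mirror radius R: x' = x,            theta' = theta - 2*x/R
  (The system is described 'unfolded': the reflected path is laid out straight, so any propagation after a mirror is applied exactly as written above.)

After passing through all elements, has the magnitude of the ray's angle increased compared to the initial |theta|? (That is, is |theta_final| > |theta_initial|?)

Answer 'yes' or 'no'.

Answer: yes

Derivation:
Initial: x=-5.0000 theta=0.0000
After 1 (propagate distance d=21): x=-5.0000 theta=0.0000
After 2 (thin lens f=-44): x=-5.0000 theta=-5/44 (≈-0.1136)
After 3 (propagate distance d=23): x=-335/44 (≈-7.6136) theta=-5/44 (≈-0.1136)
After 4 (thin lens f=42): x=-335/44 (≈-7.6136) theta=125/1848 (≈0.0676)
After 5 (propagate distance d=32): x=-5035/924 (≈-5.4491) theta=125/1848 (≈0.0676)
After 6 (thin lens f=40): x=-5035/924 (≈-5.4491) theta=137/672 (≈0.2039)
After 7 (propagate distance d=47 (to screen)): x=10183/2464 (≈4.1327) theta=137/672 (≈0.2039)
|theta_initial|=0.0000 |theta_final|=137/672 (≈0.2039) -> increased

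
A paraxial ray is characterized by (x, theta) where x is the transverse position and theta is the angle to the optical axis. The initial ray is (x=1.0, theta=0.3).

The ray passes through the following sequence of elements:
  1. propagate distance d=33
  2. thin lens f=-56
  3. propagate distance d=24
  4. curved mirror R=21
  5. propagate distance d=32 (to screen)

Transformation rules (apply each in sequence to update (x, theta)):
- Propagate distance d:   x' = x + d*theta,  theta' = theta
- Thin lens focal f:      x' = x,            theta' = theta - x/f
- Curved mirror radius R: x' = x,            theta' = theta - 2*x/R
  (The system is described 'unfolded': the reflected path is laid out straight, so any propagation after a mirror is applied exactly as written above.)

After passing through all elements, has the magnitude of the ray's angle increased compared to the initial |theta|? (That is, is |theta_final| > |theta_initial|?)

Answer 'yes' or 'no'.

Initial: x=1.0000 theta=0.3000
After 1 (propagate distance d=33): x=10.9000 theta=0.3000
After 2 (thin lens f=-56): x=10.9000 theta=277/560 (≈0.4946)
After 3 (propagate distance d=24): x=797/35 (≈22.7714) theta=277/560 (≈0.4946)
After 4 (curved mirror R=21): x=797/35 (≈22.7714) theta=-19687/11760 (≈-1.6741)
After 5 (propagate distance d=32 (to screen)): x=-22637/735 (≈-30.7986) theta=-19687/11760 (≈-1.6741)
|theta_initial|=0.3000 |theta_final|=19687/11760 (≈1.6741) -> increased

Answer: yes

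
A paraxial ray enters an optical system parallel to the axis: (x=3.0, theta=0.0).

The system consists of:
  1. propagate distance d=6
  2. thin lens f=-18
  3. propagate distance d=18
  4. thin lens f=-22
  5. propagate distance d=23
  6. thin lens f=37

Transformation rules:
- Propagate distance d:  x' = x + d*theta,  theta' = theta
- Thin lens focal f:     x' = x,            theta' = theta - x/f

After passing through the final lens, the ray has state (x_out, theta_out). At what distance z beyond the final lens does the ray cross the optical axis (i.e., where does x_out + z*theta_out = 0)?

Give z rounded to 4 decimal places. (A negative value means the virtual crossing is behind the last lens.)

Initial: x=3.0000 theta=0.0000
After 1 (propagate distance d=6): x=3.0000 theta=0.0000
After 2 (thin lens f=-18): x=3.0000 theta=1/6 (≈0.1667)
After 3 (propagate distance d=18): x=6.0000 theta=1/6 (≈0.1667)
After 4 (thin lens f=-22): x=6.0000 theta=29/66 (≈0.4394)
After 5 (propagate distance d=23): x=1063/66 (≈16.1061) theta=29/66 (≈0.4394)
After 6 (thin lens f=37): x=1063/66 (≈16.1061) theta=5/1221 (≈0.0041)
z_focus = -x_out/theta_out = -(1063/66)/(5/1221) = -3933.1000
Rounded to 4 decimal places: z = -3933.1000

Answer: -3933.1000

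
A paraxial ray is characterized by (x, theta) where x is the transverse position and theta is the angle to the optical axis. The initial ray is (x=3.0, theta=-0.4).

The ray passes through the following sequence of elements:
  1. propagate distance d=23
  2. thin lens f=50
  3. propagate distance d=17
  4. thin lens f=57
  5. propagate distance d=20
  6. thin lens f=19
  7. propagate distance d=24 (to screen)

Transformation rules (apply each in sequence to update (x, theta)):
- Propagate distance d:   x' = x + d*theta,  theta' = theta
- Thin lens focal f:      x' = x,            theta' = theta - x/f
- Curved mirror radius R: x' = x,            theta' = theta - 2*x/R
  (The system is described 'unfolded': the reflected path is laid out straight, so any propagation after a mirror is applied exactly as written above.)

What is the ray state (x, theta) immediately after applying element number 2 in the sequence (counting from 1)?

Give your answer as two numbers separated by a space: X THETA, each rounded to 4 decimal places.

Initial: x=3.0000 theta=-0.4000
After 1 (propagate distance d=23): x=-6.2000 theta=-0.4000
After 2 (thin lens f=50): x=-6.2000 theta=-0.2760
Rounded to 4 decimal places: x = -6.2000, theta = -0.2760

Answer: -6.2000 -0.2760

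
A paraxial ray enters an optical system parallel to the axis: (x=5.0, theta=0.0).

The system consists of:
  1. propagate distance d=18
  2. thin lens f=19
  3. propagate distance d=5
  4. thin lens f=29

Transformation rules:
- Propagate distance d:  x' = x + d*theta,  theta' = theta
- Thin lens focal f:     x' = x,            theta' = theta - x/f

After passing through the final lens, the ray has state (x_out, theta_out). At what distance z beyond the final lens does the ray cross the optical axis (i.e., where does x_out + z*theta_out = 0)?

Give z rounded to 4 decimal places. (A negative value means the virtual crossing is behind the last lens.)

Initial: x=5.0000 theta=0.0000
After 1 (propagate distance d=18): x=5.0000 theta=0.0000
After 2 (thin lens f=19): x=5.0000 theta=-5/19 (≈-0.2632)
After 3 (propagate distance d=5): x=70/19 (≈3.6842) theta=-5/19 (≈-0.2632)
After 4 (thin lens f=29): x=70/19 (≈3.6842) theta=-215/551 (≈-0.3902)
z_focus = -x_out/theta_out = -(70/19)/(-215/551) = 406/43 ≈ 9.4419
Rounded to 4 decimal places: z = 9.4419

Answer: 9.4419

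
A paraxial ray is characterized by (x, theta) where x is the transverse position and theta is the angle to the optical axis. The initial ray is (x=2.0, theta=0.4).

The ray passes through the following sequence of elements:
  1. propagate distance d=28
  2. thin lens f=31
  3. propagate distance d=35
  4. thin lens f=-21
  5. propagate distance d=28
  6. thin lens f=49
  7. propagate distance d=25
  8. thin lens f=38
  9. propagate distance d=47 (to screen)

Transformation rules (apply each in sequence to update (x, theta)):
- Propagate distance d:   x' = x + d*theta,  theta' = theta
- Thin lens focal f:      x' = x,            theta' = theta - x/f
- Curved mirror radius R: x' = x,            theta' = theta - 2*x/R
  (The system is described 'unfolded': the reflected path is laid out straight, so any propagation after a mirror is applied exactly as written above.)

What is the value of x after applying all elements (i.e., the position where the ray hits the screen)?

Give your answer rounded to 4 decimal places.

Initial: x=2.0000 theta=0.4000
After 1 (propagate distance d=28): x=13.2000 theta=0.4000
After 2 (thin lens f=31): x=13.2000 theta=-4/155 (≈-0.0258)
After 3 (propagate distance d=35): x=1906/155 (≈12.2968) theta=-4/155 (≈-0.0258)
After 4 (thin lens f=-21): x=1906/155 (≈12.2968) theta=1822/3255 (≈0.5598)
After 5 (propagate distance d=28): x=13006/465 (≈27.9699) theta=1822/3255 (≈0.5598)
After 6 (thin lens f=49): x=13006/465 (≈27.9699) theta=-12/1085 (≈-0.0111)
After 7 (propagate distance d=25): x=90142/3255 (≈27.6934) theta=-12/1085 (≈-0.0111)
After 8 (thin lens f=38): x=90142/3255 (≈27.6934) theta=-9151/12369 (≈-0.7398)
After 9 (propagate distance d=47 (to screen)): x=-20847/2945 (≈-7.0788) theta=-9151/12369 (≈-0.7398)
Rounded to 4 decimal places: x = -7.0788

Answer: -7.0788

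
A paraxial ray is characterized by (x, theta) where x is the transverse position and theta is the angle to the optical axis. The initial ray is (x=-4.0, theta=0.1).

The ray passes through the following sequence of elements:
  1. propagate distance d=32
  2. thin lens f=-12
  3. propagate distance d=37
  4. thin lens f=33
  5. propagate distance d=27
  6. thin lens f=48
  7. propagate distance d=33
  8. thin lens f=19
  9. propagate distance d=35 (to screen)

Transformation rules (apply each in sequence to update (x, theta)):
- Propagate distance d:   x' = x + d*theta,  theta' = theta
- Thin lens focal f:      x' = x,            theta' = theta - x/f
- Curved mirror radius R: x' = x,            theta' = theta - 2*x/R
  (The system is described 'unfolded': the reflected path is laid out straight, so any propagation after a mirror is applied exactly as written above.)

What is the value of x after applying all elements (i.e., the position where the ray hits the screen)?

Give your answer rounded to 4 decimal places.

Answer: -0.8256

Derivation:
Initial: x=-4.0000 theta=0.1000
After 1 (propagate distance d=32): x=-0.8000 theta=0.1000
After 2 (thin lens f=-12): x=-0.8000 theta=1/30 (≈0.0333)
After 3 (propagate distance d=37): x=13/30 (≈0.4333) theta=1/30 (≈0.0333)
After 4 (thin lens f=33): x=13/30 (≈0.4333) theta=2/99 (≈0.0202)
After 5 (propagate distance d=27): x=323/330 (≈0.9788) theta=2/99 (≈0.0202)
After 6 (thin lens f=48): x=323/330 (≈0.9788) theta=-1/5280 (≈-0.0002)
After 7 (propagate distance d=33): x=1027/1056 (≈0.9725) theta=-1/5280 (≈-0.0002)
After 8 (thin lens f=19): x=1027/1056 (≈0.9725) theta=-859/16720 (≈-0.0514)
After 9 (propagate distance d=35 (to screen)): x=-16565/20064 (≈-0.8256) theta=-859/16720 (≈-0.0514)
Rounded to 4 decimal places: x = -0.8256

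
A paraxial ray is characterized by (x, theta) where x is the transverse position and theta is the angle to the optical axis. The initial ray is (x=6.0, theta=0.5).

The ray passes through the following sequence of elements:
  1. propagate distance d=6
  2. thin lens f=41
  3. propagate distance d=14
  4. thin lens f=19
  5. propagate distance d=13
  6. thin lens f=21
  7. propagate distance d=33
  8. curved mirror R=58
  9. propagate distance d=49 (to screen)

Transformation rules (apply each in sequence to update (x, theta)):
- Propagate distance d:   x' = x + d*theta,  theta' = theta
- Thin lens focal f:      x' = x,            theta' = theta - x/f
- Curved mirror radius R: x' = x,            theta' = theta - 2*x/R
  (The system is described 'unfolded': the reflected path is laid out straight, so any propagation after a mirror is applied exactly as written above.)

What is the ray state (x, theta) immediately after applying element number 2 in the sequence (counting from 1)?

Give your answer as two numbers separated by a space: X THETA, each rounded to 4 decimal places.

Initial: x=6.0000 theta=0.5000
After 1 (propagate distance d=6): x=9.0000 theta=0.5000
After 2 (thin lens f=41): x=9.0000 theta=23/82 (≈0.2805)
Rounded to 4 decimal places: x = 9.0000, theta = 0.2805

Answer: 9.0000 0.2805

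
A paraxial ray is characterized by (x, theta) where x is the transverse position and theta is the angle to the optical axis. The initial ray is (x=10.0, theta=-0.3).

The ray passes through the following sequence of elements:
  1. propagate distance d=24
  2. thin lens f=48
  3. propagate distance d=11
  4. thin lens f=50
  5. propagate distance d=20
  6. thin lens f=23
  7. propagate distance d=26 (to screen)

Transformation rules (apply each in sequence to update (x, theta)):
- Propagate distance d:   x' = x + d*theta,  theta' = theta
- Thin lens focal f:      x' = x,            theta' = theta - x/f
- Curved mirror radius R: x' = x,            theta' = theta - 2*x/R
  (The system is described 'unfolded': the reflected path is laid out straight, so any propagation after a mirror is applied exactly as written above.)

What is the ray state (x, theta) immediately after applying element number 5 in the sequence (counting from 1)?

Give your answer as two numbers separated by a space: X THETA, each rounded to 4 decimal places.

Initial: x=10.0000 theta=-0.3000
After 1 (propagate distance d=24): x=2.8000 theta=-0.3000
After 2 (thin lens f=48): x=2.8000 theta=-43/120 (≈-0.3583)
After 3 (propagate distance d=11): x=-137/120 (≈-1.1417) theta=-43/120 (≈-0.3583)
After 4 (thin lens f=50): x=-137/120 (≈-1.1417) theta=-0.3355
After 5 (propagate distance d=20): x=-4711/600 (≈-7.8517) theta=-0.3355
Rounded to 4 decimal places: x = -7.8517, theta = -0.3355

Answer: -7.8517 -0.3355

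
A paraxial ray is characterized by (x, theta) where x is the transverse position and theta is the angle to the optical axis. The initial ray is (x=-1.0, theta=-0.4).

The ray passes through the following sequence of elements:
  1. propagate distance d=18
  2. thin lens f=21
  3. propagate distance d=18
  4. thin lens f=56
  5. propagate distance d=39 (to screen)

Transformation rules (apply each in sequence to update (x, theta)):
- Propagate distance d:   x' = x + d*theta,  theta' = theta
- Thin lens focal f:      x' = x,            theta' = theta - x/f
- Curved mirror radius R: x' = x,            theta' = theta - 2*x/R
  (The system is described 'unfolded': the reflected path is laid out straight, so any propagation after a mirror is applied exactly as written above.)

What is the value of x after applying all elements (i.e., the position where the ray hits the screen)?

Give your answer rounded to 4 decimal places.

Answer: -2.9128

Derivation:
Initial: x=-1.0000 theta=-0.4000
After 1 (propagate distance d=18): x=-8.2000 theta=-0.4000
After 2 (thin lens f=21): x=-8.2000 theta=-1/105 (≈-0.0095)
After 3 (propagate distance d=18): x=-293/35 (≈-8.3714) theta=-1/105 (≈-0.0095)
After 4 (thin lens f=56): x=-293/35 (≈-8.3714) theta=823/5880 (≈0.1400)
After 5 (propagate distance d=39 (to screen)): x=-5709/1960 (≈-2.9128) theta=823/5880 (≈0.1400)
Rounded to 4 decimal places: x = -2.9128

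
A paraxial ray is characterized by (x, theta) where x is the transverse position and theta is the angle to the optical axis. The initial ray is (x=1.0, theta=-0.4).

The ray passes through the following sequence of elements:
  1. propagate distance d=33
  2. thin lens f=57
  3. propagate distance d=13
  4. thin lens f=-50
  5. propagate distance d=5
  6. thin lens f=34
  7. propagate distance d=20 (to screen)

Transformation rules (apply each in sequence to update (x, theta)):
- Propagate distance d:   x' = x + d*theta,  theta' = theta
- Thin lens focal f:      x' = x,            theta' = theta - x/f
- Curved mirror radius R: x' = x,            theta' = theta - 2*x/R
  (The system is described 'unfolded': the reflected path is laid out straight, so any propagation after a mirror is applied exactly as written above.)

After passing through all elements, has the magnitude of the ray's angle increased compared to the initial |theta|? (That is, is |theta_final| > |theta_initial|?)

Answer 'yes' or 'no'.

Initial: x=1.0000 theta=-0.4000
After 1 (propagate distance d=33): x=-12.2000 theta=-0.4000
After 2 (thin lens f=57): x=-12.2000 theta=-53/285 (≈-0.1860)
After 3 (propagate distance d=13): x=-4166/285 (≈-14.6175) theta=-53/285 (≈-0.1860)
After 4 (thin lens f=-50): x=-4166/285 (≈-14.6175) theta=-1136/2375 (≈-0.4783)
After 5 (propagate distance d=5): x=-24238/1425 (≈-17.0091) theta=-1136/2375 (≈-0.4783)
After 6 (thin lens f=34): x=-24238/1425 (≈-17.0091) theta=2659/121125 (≈0.0220)
After 7 (propagate distance d=20 (to screen)): x=-80282/4845 (≈-16.5701) theta=2659/121125 (≈0.0220)
|theta_initial|=0.4000 |theta_final|=2659/121125 (≈0.0220) -> not increased

Answer: no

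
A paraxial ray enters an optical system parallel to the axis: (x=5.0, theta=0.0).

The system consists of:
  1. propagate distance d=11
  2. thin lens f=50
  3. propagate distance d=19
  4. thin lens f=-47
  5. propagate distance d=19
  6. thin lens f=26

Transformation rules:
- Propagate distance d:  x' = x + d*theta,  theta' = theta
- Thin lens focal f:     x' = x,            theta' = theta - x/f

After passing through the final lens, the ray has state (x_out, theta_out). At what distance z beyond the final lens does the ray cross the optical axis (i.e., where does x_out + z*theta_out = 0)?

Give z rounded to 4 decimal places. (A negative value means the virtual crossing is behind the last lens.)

Answer: 19.1064

Derivation:
Initial: x=5.0000 theta=0.0000
After 1 (propagate distance d=11): x=5.0000 theta=0.0000
After 2 (thin lens f=50): x=5.0000 theta=-0.1000
After 3 (propagate distance d=19): x=3.1000 theta=-0.1000
After 4 (thin lens f=-47): x=3.1000 theta=-8/235 (≈-0.0340)
After 5 (propagate distance d=19): x=1153/470 (≈2.4532) theta=-8/235 (≈-0.0340)
After 6 (thin lens f=26): x=1153/470 (≈2.4532) theta=-1569/12220 (≈-0.1284)
z_focus = -x_out/theta_out = -(1153/470)/(-1569/12220) = 29978/1569 ≈ 19.1064
Rounded to 4 decimal places: z = 19.1064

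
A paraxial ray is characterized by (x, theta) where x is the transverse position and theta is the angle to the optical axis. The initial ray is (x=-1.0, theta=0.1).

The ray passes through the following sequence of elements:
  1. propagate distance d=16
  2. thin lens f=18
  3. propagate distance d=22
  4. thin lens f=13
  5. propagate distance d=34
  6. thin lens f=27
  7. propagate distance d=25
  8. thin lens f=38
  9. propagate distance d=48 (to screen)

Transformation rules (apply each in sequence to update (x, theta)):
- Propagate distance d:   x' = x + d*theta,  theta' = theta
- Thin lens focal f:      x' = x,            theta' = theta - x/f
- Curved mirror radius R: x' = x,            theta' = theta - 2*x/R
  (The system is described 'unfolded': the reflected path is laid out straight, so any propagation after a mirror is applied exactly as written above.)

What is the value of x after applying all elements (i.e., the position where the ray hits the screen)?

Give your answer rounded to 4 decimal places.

Initial: x=-1.0000 theta=0.1000
After 1 (propagate distance d=16): x=0.6000 theta=0.1000
After 2 (thin lens f=18): x=0.6000 theta=1/15 (≈0.0667)
After 3 (propagate distance d=22): x=31/15 (≈2.0667) theta=1/15 (≈0.0667)
After 4 (thin lens f=13): x=31/15 (≈2.0667) theta=-6/65 (≈-0.0923)
After 5 (propagate distance d=34): x=-209/195 (≈-1.0718) theta=-6/65 (≈-0.0923)
After 6 (thin lens f=27): x=-209/195 (≈-1.0718) theta=-277/5265 (≈-0.0526)
After 7 (propagate distance d=25): x=-12568/5265 (≈-2.3871) theta=-277/5265 (≈-0.0526)
After 8 (thin lens f=38): x=-12568/5265 (≈-2.3871) theta=1021/100035 (≈0.0102)
After 9 (propagate distance d=48 (to screen)): x=-189784/100035 (≈-1.8972) theta=1021/100035 (≈0.0102)
Rounded to 4 decimal places: x = -1.8972

Answer: -1.8972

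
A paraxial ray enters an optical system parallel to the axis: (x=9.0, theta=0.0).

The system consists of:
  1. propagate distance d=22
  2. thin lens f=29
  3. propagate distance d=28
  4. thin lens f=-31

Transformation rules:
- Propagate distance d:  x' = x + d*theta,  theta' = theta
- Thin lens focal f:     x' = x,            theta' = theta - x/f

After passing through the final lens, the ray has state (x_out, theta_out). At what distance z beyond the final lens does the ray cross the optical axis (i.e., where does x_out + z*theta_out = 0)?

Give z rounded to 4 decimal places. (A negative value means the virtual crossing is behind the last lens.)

Initial: x=9.0000 theta=0.0000
After 1 (propagate distance d=22): x=9.0000 theta=0.0000
After 2 (thin lens f=29): x=9.0000 theta=-9/29 (≈-0.3103)
After 3 (propagate distance d=28): x=9/29 (≈0.3103) theta=-9/29 (≈-0.3103)
After 4 (thin lens f=-31): x=9/29 (≈0.3103) theta=-270/899 (≈-0.3003)
z_focus = -x_out/theta_out = -(9/29)/(-270/899) = 31/30 ≈ 1.0333
Rounded to 4 decimal places: z = 1.0333

Answer: 1.0333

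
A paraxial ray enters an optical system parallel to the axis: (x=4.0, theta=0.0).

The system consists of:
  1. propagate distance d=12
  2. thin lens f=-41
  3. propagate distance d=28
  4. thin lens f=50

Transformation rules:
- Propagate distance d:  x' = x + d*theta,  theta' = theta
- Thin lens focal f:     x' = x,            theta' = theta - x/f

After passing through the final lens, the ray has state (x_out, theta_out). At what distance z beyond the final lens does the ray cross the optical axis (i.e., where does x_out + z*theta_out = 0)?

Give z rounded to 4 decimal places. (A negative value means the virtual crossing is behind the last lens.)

Answer: 181.5789

Derivation:
Initial: x=4.0000 theta=0.0000
After 1 (propagate distance d=12): x=4.0000 theta=0.0000
After 2 (thin lens f=-41): x=4.0000 theta=4/41 (≈0.0976)
After 3 (propagate distance d=28): x=276/41 (≈6.7317) theta=4/41 (≈0.0976)
After 4 (thin lens f=50): x=276/41 (≈6.7317) theta=-38/1025 (≈-0.0371)
z_focus = -x_out/theta_out = -(276/41)/(-38/1025) = 3450/19 ≈ 181.5789
Rounded to 4 decimal places: z = 181.5789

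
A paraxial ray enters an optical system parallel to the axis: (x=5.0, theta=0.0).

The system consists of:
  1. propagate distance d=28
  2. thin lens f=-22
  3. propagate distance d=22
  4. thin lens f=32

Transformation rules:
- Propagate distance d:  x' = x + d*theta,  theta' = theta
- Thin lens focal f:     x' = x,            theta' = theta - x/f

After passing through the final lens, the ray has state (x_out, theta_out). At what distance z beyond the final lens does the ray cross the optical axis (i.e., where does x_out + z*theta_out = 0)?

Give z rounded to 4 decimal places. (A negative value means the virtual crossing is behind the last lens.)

Initial: x=5.0000 theta=0.0000
After 1 (propagate distance d=28): x=5.0000 theta=0.0000
After 2 (thin lens f=-22): x=5.0000 theta=5/22 (≈0.2273)
After 3 (propagate distance d=22): x=10.0000 theta=5/22 (≈0.2273)
After 4 (thin lens f=32): x=10.0000 theta=-15/176 (≈-0.0852)
z_focus = -x_out/theta_out = -(10.0000)/(-15/176) = 352/3 ≈ 117.3333
Rounded to 4 decimal places: z = 117.3333

Answer: 117.3333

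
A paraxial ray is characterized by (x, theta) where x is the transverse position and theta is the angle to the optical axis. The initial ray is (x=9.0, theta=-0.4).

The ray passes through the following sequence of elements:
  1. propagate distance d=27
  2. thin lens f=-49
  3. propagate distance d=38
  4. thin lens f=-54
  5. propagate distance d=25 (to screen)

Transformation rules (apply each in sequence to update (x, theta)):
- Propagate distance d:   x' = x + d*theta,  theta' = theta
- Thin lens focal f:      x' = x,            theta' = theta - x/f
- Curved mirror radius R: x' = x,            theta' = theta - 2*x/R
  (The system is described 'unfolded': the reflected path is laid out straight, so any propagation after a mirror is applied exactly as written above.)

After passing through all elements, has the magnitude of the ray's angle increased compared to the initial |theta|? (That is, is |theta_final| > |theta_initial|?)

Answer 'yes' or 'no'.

Initial: x=9.0000 theta=-0.4000
After 1 (propagate distance d=27): x=-1.8000 theta=-0.4000
After 2 (thin lens f=-49): x=-1.8000 theta=-107/245 (≈-0.4367)
After 3 (propagate distance d=38): x=-4507/245 (≈-18.3959) theta=-107/245 (≈-0.4367)
After 4 (thin lens f=-54): x=-4507/245 (≈-18.3959) theta=-2057/2646 (≈-0.7774)
After 5 (propagate distance d=25 (to screen)): x=-500503/13230 (≈-37.8309) theta=-2057/2646 (≈-0.7774)
|theta_initial|=0.4000 |theta_final|=2057/2646 (≈0.7774) -> increased

Answer: yes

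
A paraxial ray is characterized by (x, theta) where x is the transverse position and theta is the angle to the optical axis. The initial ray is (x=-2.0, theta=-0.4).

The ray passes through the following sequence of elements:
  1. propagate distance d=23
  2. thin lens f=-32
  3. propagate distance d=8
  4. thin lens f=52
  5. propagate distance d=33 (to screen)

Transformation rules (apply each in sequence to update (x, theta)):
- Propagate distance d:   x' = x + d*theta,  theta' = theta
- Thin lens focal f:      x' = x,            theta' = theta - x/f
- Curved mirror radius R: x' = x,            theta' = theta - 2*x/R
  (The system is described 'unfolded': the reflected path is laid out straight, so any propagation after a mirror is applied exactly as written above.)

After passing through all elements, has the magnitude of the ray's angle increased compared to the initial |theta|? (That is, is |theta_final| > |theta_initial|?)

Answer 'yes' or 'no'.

Answer: yes

Derivation:
Initial: x=-2.0000 theta=-0.4000
After 1 (propagate distance d=23): x=-11.2000 theta=-0.4000
After 2 (thin lens f=-32): x=-11.2000 theta=-0.7500
After 3 (propagate distance d=8): x=-17.2000 theta=-0.7500
After 4 (thin lens f=52): x=-17.2000 theta=-109/260 (≈-0.4192)
After 5 (propagate distance d=33 (to screen)): x=-8069/260 (≈-31.0346) theta=-109/260 (≈-0.4192)
|theta_initial|=0.4000 |theta_final|=109/260 (≈0.4192) -> increased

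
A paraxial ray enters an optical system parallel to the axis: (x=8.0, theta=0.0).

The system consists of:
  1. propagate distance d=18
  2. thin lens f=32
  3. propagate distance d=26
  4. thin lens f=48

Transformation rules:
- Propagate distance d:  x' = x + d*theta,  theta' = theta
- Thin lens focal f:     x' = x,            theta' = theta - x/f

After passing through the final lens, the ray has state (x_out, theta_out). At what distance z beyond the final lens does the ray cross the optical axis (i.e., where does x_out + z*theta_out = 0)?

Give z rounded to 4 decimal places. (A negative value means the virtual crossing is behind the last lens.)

Initial: x=8.0000 theta=0.0000
After 1 (propagate distance d=18): x=8.0000 theta=0.0000
After 2 (thin lens f=32): x=8.0000 theta=-0.2500
After 3 (propagate distance d=26): x=1.5000 theta=-0.2500
After 4 (thin lens f=48): x=1.5000 theta=-9/32 (≈-0.2813)
z_focus = -x_out/theta_out = -(1.5000)/(-9/32) = 16/3 ≈ 5.3333
Rounded to 4 decimal places: z = 5.3333

Answer: 5.3333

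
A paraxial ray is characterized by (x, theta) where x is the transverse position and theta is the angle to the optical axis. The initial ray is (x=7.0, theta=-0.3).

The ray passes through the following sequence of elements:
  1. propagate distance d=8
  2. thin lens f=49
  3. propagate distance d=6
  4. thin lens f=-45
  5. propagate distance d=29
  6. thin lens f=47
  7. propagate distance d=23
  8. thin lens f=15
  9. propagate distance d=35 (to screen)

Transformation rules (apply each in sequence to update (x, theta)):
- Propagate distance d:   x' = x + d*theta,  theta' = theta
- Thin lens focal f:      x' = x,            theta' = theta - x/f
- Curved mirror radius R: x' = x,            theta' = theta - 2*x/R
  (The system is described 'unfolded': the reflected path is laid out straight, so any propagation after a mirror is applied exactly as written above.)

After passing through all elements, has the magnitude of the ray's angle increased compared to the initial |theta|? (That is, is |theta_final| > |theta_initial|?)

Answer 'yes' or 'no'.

Answer: yes

Derivation:
Initial: x=7.0000 theta=-0.3000
After 1 (propagate distance d=8): x=4.6000 theta=-0.3000
After 2 (thin lens f=49): x=4.6000 theta=-193/490 (≈-0.3939)
After 3 (propagate distance d=6): x=548/245 (≈2.2367) theta=-193/490 (≈-0.3939)
After 4 (thin lens f=-45): x=548/245 (≈2.2367) theta=-7589/22050 (≈-0.3442)
After 5 (propagate distance d=29): x=-170761/22050 (≈-7.7443) theta=-7589/22050 (≈-0.3442)
After 6 (thin lens f=47): x=-170761/22050 (≈-7.7443) theta=-10329/57575 (≈-0.1794)
After 7 (propagate distance d=23): x=-12301973/1036350 (≈-11.8705) theta=-10329/57575 (≈-0.1794)
After 8 (thin lens f=15): x=-12301973/1036350 (≈-11.8705) theta=9513143/15545250 (≈0.6120)
After 9 (propagate distance d=35 (to screen)): x=14843041/1554525 (≈9.5483) theta=9513143/15545250 (≈0.6120)
|theta_initial|=0.3000 |theta_final|=9513143/15545250 (≈0.6120) -> increased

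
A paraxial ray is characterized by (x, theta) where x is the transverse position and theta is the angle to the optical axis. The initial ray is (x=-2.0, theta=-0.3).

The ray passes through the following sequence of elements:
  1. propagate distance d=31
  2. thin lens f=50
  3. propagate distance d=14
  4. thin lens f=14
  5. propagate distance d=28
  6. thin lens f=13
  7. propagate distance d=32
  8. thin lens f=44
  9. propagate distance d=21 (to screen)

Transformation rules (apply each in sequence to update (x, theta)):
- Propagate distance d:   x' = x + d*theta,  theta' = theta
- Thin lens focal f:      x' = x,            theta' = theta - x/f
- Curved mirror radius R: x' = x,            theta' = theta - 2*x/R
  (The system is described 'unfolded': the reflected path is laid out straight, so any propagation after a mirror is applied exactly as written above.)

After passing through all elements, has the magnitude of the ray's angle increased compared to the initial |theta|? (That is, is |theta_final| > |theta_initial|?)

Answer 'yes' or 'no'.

Answer: no

Derivation:
Initial: x=-2.0000 theta=-0.3000
After 1 (propagate distance d=31): x=-11.3000 theta=-0.3000
After 2 (thin lens f=50): x=-11.3000 theta=-0.0740
After 3 (propagate distance d=14): x=-12.3360 theta=-0.0740
After 4 (thin lens f=14): x=-12.3360 theta=113/140 (≈0.8071)
After 5 (propagate distance d=28): x=10.2640 theta=113/140 (≈0.8071)
After 6 (thin lens f=13): x=10.2640 theta=801/45500 (≈0.0176)
After 7 (propagate distance d=32): x=123161/11375 (≈10.8273) theta=801/45500 (≈0.0176)
After 8 (thin lens f=44): x=123161/11375 (≈10.8273) theta=-2287/10010 (≈-0.2285)
After 9 (propagate distance d=21 (to screen)): x=1508867/250250 (≈6.0294) theta=-2287/10010 (≈-0.2285)
|theta_initial|=0.3000 |theta_final|=2287/10010 (≈0.2285) -> not increased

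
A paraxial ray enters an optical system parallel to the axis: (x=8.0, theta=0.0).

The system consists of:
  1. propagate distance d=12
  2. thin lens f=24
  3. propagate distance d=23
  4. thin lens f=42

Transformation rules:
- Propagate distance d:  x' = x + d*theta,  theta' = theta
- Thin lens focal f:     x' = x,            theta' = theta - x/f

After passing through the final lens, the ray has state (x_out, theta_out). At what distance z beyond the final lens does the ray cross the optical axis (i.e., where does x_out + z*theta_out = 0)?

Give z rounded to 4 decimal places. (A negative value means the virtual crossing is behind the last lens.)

Initial: x=8.0000 theta=0.0000
After 1 (propagate distance d=12): x=8.0000 theta=0.0000
After 2 (thin lens f=24): x=8.0000 theta=-1/3 (≈-0.3333)
After 3 (propagate distance d=23): x=1/3 (≈0.3333) theta=-1/3 (≈-0.3333)
After 4 (thin lens f=42): x=1/3 (≈0.3333) theta=-43/126 (≈-0.3413)
z_focus = -x_out/theta_out = -(1/3)/(-43/126) = 42/43 ≈ 0.9767
Rounded to 4 decimal places: z = 0.9767

Answer: 0.9767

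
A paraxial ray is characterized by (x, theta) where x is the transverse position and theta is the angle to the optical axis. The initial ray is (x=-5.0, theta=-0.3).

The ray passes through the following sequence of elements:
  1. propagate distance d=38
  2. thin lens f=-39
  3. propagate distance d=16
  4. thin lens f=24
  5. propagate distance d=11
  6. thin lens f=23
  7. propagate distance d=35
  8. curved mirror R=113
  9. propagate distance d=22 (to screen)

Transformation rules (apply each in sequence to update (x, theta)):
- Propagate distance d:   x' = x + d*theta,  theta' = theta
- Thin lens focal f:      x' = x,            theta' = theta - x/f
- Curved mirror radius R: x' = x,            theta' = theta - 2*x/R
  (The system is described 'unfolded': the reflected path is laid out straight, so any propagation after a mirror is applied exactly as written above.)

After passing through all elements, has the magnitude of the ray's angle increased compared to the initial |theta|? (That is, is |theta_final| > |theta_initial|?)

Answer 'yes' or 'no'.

Answer: yes

Derivation:
Initial: x=-5.0000 theta=-0.3000
After 1 (propagate distance d=38): x=-16.4000 theta=-0.3000
After 2 (thin lens f=-39): x=-16.4000 theta=-281/390 (≈-0.7205)
After 3 (propagate distance d=16): x=-5446/195 (≈-27.9282) theta=-281/390 (≈-0.7205)
After 4 (thin lens f=24): x=-5446/195 (≈-27.9282) theta=1037/2340 (≈0.4432)
After 5 (propagate distance d=11): x=-10789/468 (≈-23.0534) theta=1037/2340 (≈0.4432)
After 6 (thin lens f=23): x=-10789/468 (≈-23.0534) theta=2161/1495 (≈1.4455)
After 7 (propagate distance d=35): x=296425/10764 (≈27.5386) theta=2161/1495 (≈1.4455)
After 8 (curved mirror R=113): x=296425/10764 (≈27.5386) theta=2913349/3040830 (≈0.9581)
After 9 (propagate distance d=22 (to screen)): x=98555827/2027220 (≈48.6162) theta=2913349/3040830 (≈0.9581)
|theta_initial|=0.3000 |theta_final|=2913349/3040830 (≈0.9581) -> increased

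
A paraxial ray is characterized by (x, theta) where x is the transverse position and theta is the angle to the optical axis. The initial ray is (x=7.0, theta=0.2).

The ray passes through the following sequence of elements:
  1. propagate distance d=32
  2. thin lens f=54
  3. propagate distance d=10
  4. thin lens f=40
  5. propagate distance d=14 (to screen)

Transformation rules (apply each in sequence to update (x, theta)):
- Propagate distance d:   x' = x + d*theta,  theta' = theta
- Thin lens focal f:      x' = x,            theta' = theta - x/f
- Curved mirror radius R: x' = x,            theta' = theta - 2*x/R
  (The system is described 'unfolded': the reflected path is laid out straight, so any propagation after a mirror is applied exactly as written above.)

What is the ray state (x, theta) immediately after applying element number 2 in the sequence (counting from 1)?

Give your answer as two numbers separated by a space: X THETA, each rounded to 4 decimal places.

Answer: 13.4000 -0.0481

Derivation:
Initial: x=7.0000 theta=0.2000
After 1 (propagate distance d=32): x=13.4000 theta=0.2000
After 2 (thin lens f=54): x=13.4000 theta=-13/270 (≈-0.0481)
Rounded to 4 decimal places: x = 13.4000, theta = -0.0481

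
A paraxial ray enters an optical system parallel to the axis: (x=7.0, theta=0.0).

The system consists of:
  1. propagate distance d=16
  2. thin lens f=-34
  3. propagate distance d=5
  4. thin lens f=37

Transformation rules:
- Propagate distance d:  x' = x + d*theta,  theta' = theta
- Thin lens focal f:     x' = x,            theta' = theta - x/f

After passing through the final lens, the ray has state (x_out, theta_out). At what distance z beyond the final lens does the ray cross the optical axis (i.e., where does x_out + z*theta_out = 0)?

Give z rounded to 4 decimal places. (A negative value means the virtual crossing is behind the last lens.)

Answer: 721.5000

Derivation:
Initial: x=7.0000 theta=0.0000
After 1 (propagate distance d=16): x=7.0000 theta=0.0000
After 2 (thin lens f=-34): x=7.0000 theta=7/34 (≈0.2059)
After 3 (propagate distance d=5): x=273/34 (≈8.0294) theta=7/34 (≈0.2059)
After 4 (thin lens f=37): x=273/34 (≈8.0294) theta=-7/629 (≈-0.0111)
z_focus = -x_out/theta_out = -(273/34)/(-7/629) = 721.5000
Rounded to 4 decimal places: z = 721.5000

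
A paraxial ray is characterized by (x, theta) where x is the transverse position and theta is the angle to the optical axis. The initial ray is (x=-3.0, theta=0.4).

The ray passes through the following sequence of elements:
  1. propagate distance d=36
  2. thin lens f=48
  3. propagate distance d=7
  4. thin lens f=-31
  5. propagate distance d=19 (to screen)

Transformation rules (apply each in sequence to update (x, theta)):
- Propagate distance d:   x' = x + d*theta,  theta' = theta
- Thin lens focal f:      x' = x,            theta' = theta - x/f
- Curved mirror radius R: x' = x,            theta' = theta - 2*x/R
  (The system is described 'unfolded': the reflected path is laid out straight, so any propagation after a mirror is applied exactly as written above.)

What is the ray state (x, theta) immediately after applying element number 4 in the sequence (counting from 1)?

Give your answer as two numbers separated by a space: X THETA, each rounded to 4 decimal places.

Answer: 12.5375 0.5669

Derivation:
Initial: x=-3.0000 theta=0.4000
After 1 (propagate distance d=36): x=11.4000 theta=0.4000
After 2 (thin lens f=48): x=11.4000 theta=0.1625
After 3 (propagate distance d=7): x=12.5375 theta=0.1625
After 4 (thin lens f=-31): x=12.5375 theta=703/1240 (≈0.5669)
Rounded to 4 decimal places: x = 12.5375, theta = 0.5669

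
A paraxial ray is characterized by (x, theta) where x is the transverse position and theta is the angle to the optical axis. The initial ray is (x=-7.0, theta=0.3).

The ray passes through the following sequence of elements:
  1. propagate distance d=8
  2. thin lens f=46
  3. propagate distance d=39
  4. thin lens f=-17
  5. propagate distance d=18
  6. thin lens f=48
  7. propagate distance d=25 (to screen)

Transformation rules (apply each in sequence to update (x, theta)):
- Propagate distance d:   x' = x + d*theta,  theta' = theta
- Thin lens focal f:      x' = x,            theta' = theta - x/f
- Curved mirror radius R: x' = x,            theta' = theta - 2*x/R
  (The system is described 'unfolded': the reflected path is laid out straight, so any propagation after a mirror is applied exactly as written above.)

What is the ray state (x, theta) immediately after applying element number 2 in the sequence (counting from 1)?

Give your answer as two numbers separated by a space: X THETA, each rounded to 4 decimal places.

Answer: -4.6000 0.4000

Derivation:
Initial: x=-7.0000 theta=0.3000
After 1 (propagate distance d=8): x=-4.6000 theta=0.3000
After 2 (thin lens f=46): x=-4.6000 theta=0.4000
Rounded to 4 decimal places: x = -4.6000, theta = 0.4000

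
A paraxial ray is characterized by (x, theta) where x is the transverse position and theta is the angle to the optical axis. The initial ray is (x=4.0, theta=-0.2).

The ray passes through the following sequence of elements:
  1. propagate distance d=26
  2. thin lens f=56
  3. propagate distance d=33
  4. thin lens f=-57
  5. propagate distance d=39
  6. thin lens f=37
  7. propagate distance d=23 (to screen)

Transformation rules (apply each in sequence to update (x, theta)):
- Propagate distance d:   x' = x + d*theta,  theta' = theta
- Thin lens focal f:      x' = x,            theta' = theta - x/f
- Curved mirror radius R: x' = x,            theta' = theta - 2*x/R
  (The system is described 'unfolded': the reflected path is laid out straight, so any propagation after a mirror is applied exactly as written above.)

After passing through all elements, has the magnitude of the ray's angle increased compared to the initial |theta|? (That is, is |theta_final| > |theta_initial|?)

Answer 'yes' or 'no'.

Initial: x=4.0000 theta=-0.2000
After 1 (propagate distance d=26): x=-1.2000 theta=-0.2000
After 2 (thin lens f=56): x=-1.2000 theta=-5/28 (≈-0.1786)
After 3 (propagate distance d=33): x=-993/140 (≈-7.0929) theta=-5/28 (≈-0.1786)
After 4 (thin lens f=-57): x=-993/140 (≈-7.0929) theta=-403/1330 (≈-0.3030)
After 5 (propagate distance d=39): x=-50301/2660 (≈-18.9102) theta=-403/1330 (≈-0.3030)
After 6 (thin lens f=37): x=-50301/2660 (≈-18.9102) theta=20479/98420 (≈0.2081)
After 7 (propagate distance d=23 (to screen)): x=-69506/4921 (≈-14.1244) theta=20479/98420 (≈0.2081)
|theta_initial|=0.2000 |theta_final|=20479/98420 (≈0.2081) -> increased

Answer: yes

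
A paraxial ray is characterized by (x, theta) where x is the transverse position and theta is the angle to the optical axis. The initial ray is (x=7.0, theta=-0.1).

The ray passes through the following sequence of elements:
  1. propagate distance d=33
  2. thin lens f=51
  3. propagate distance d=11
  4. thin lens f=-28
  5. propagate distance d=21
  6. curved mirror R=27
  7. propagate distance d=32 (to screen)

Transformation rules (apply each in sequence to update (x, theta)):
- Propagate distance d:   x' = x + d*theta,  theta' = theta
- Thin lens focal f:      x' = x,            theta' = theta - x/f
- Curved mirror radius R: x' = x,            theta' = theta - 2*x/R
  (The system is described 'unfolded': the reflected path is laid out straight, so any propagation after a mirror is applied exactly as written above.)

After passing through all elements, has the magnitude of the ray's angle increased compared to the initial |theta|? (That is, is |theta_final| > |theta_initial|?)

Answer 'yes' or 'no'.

Initial: x=7.0000 theta=-0.1000
After 1 (propagate distance d=33): x=3.7000 theta=-0.1000
After 2 (thin lens f=51): x=3.7000 theta=-44/255 (≈-0.1725)
After 3 (propagate distance d=11): x=919/510 (≈1.8020) theta=-44/255 (≈-0.1725)
After 4 (thin lens f=-28): x=919/510 (≈1.8020) theta=-103/952 (≈-0.1082)
After 5 (propagate distance d=21): x=-959/2040 (≈-0.4701) theta=-103/952 (≈-0.1082)
After 6 (curved mirror R=27): x=-959/2040 (≈-0.4701) theta=-28289/385560 (≈-0.0734)
After 7 (propagate distance d=32 (to screen)): x=-1086499/385560 (≈-2.8180) theta=-28289/385560 (≈-0.0734)
|theta_initial|=0.1000 |theta_final|=28289/385560 (≈0.0734) -> not increased

Answer: no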